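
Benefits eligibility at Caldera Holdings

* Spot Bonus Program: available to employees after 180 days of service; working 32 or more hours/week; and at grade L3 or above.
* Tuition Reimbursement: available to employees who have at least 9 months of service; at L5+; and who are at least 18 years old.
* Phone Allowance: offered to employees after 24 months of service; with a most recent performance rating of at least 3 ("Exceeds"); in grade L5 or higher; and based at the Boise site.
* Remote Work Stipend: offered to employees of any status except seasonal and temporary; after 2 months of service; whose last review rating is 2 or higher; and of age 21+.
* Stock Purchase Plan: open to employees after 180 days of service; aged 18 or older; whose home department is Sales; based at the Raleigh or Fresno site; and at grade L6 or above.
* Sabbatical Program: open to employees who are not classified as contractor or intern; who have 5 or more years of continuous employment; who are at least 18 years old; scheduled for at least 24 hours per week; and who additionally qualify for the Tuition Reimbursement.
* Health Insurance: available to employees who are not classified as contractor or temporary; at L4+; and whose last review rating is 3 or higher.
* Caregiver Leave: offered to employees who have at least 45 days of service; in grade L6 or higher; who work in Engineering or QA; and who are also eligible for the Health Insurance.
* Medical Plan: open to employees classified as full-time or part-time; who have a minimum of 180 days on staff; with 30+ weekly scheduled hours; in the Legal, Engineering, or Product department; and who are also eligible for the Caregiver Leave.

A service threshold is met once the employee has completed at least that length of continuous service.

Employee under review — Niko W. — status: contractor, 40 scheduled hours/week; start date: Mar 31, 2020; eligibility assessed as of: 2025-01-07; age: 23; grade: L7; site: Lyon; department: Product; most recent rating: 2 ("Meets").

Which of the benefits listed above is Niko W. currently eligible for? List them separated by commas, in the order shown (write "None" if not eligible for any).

Spot Bonus Program, Tuition Reimbursement, Remote Work Stipend

Service from Mar 31, 2020 to 2025-01-07: 1743 days.
Spot Bonus Program — service 1743 days ≥ 180 days ✓; 40 hrs/wk ≥ 32 ✓; grade L7 ≥ L3 ✓ → eligible.
Tuition Reimbursement — service 1743 days ≥ 9 months (≈270 days) ✓; grade L7 ≥ L5 ✓; age 23 ≥ 18 ✓ → eligible.
Phone Allowance — service 1743 days ≥ 24 months (≈720 days) ✓; rating 2 < 3 ✗ → not eligible.
Remote Work Stipend — status contractor ✓ (not excluded); service 1743 days ≥ 2 months (≈60 days) ✓; rating 2 ≥ 2 ✓; age 23 ≥ 21 ✓ → eligible.
Stock Purchase Plan — service 1743 days ≥ 180 days ✓; age 23 ≥ 18 ✓; dept Product ✗ → not eligible.
Sabbatical Program — status contractor ✗ (excluded) → not eligible.
Health Insurance — status contractor ✗ (excluded) → not eligible.
Caregiver Leave — service 1743 days ≥ 45 days ✓; grade L7 ≥ L6 ✓; dept Product ✗ → not eligible.
Medical Plan — status contractor ✗ (requires full-time or part-time) → not eligible.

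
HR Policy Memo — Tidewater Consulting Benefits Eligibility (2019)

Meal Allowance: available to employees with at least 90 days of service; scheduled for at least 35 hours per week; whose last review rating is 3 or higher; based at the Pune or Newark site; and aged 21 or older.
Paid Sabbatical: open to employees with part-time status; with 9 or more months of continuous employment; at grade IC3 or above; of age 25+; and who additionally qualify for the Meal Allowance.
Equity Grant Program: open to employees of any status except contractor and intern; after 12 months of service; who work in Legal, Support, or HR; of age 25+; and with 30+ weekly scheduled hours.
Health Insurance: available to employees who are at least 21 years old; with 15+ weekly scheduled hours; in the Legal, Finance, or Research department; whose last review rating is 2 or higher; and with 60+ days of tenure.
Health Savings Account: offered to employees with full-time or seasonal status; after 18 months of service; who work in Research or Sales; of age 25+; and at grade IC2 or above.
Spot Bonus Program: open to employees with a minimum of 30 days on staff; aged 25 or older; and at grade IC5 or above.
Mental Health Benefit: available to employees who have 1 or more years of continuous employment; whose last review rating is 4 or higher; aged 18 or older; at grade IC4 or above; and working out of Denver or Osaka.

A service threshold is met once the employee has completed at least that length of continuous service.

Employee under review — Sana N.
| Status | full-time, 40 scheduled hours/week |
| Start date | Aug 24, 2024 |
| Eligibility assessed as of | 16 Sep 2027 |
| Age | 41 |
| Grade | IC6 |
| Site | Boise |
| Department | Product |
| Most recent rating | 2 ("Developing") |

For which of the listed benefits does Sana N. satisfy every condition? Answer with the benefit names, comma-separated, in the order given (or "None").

Service from Aug 24, 2024 to 16 Sep 2027: 1118 days.
Meal Allowance — service 1118 days ≥ 90 days ✓; 40 hrs/wk ≥ 35 ✓; rating 2 < 3 ✗ → not eligible.
Paid Sabbatical — status full-time ✗ (requires part-time) → not eligible.
Equity Grant Program — status full-time ✓ (not excluded); service 1118 days ≥ 12 months (≈360 days) ✓; dept Product ✗ → not eligible.
Health Insurance — age 41 ≥ 21 ✓; 40 hrs/wk ≥ 15 ✓; dept Product ✗ → not eligible.
Health Savings Account — status full-time ✓; service 1118 days ≥ 18 months (≈540 days) ✓; dept Product ✗ → not eligible.
Spot Bonus Program — service 1118 days ≥ 30 days ✓; age 41 ≥ 25 ✓; grade IC6 ≥ IC5 ✓ → eligible.
Mental Health Benefit — service 1118 days ≥ 1 year (≈365 days) ✓; rating 2 < 4 ✗ → not eligible.

Spot Bonus Program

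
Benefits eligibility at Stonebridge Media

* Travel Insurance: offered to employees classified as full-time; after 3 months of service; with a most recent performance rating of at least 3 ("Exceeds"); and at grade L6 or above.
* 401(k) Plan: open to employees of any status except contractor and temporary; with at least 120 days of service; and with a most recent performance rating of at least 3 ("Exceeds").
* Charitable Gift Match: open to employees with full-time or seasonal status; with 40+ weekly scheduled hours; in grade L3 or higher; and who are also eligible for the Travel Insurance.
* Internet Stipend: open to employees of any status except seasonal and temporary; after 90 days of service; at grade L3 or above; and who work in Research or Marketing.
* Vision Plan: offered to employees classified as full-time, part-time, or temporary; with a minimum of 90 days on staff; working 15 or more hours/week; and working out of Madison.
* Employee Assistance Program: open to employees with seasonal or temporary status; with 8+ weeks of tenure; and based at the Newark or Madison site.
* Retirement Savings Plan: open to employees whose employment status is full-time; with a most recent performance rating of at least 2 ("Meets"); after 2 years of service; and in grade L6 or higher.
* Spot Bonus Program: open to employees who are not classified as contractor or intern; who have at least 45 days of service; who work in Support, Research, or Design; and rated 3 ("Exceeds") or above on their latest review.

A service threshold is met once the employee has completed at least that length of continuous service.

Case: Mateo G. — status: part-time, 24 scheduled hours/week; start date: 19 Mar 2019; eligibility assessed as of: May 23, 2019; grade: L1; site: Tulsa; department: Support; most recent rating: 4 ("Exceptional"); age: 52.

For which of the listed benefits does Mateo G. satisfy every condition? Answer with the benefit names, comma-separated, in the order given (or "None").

Spot Bonus Program

Service from 19 Mar 2019 to May 23, 2019: 65 days.
Travel Insurance — status part-time ✗ (requires full-time) → not eligible.
401(k) Plan — status part-time ✓ (not excluded); service 65 days < 120 days ✗ → not eligible.
Charitable Gift Match — status part-time ✗ (requires full-time or seasonal) → not eligible.
Internet Stipend — status part-time ✓ (not excluded); service 65 days < 90 days ✗ → not eligible.
Vision Plan — status part-time ✓; service 65 days < 90 days ✗ → not eligible.
Employee Assistance Program — status part-time ✗ (requires seasonal or temporary) → not eligible.
Retirement Savings Plan — status part-time ✗ (requires full-time) → not eligible.
Spot Bonus Program — status part-time ✓ (not excluded); service 65 days ≥ 45 days ✓; dept Support ✓; rating 4 ≥ 3 ✓ → eligible.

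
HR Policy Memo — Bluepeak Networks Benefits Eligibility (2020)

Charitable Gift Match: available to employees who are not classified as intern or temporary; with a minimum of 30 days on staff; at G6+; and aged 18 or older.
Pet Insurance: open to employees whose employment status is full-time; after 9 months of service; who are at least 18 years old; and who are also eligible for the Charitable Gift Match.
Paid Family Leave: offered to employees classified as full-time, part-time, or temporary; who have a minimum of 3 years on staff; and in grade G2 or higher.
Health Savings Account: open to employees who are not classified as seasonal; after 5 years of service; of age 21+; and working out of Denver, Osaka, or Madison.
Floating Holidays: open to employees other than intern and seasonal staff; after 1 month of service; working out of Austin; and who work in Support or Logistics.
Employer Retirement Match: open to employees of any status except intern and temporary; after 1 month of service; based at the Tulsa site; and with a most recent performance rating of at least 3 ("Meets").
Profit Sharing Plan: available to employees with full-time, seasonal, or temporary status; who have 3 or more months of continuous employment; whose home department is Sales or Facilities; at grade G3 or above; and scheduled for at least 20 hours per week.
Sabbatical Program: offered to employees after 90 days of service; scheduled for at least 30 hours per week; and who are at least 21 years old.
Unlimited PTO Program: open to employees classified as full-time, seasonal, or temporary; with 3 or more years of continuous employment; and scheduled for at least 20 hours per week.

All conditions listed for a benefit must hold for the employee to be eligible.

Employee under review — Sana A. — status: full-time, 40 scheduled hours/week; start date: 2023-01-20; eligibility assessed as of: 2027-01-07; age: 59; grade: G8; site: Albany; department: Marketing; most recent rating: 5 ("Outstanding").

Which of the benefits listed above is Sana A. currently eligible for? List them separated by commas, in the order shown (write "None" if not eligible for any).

Charitable Gift Match, Pet Insurance, Paid Family Leave, Sabbatical Program, Unlimited PTO Program

Service from 2023-01-20 to 2027-01-07: 1448 days.
Charitable Gift Match — status full-time ✓ (not excluded); service 1448 days ≥ 30 days ✓; grade G8 ≥ G6 ✓; age 59 ≥ 18 ✓ → eligible.
Pet Insurance — status full-time ✓; service 1448 days ≥ 9 months (≈270 days) ✓; age 59 ≥ 18 ✓; eligible for Charitable Gift Match ✓ → eligible.
Paid Family Leave — status full-time ✓; service 1448 days ≥ 3 years (≈1095 days) ✓; grade G8 ≥ G2 ✓ → eligible.
Health Savings Account — status full-time ✓ (not excluded); service 1448 days < 5 years (≈1825 days) ✗ → not eligible.
Floating Holidays — status full-time ✓ (not excluded); service 1448 days ≥ 1 month (≈30 days) ✓; site Albany ✗ (not Austin) → not eligible.
Employer Retirement Match — status full-time ✓ (not excluded); service 1448 days ≥ 1 month (≈30 days) ✓; site Albany ✗ (not Tulsa) → not eligible.
Profit Sharing Plan — status full-time ✓; service 1448 days ≥ 3 months (≈90 days) ✓; dept Marketing ✗ → not eligible.
Sabbatical Program — service 1448 days ≥ 90 days ✓; 40 hrs/wk ≥ 30 ✓; age 59 ≥ 21 ✓ → eligible.
Unlimited PTO Program — status full-time ✓; service 1448 days ≥ 3 years (≈1095 days) ✓; 40 hrs/wk ≥ 20 ✓ → eligible.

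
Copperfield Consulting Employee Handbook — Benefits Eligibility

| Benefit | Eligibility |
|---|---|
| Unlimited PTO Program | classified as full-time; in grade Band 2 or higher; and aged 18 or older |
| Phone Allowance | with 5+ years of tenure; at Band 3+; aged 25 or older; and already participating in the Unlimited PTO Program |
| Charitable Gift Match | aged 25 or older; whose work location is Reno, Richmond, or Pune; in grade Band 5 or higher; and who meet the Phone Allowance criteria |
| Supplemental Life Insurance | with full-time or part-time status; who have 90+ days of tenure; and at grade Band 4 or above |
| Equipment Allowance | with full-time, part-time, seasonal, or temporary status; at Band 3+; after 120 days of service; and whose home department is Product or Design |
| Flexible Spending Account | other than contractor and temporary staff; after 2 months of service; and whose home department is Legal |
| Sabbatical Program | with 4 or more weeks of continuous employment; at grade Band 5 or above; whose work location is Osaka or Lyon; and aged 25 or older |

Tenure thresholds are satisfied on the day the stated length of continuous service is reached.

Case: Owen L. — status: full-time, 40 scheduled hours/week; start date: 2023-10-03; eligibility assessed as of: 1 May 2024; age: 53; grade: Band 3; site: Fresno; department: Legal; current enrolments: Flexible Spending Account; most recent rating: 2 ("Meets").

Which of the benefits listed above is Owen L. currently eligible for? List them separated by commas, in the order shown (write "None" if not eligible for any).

Service from 2023-10-03 to 1 May 2024: 211 days.
Unlimited PTO Program — status full-time ✓; grade Band 3 ≥ Band 2 ✓; age 53 ≥ 18 ✓ → eligible.
Phone Allowance — service 211 days < 5 years (≈1825 days) ✗ → not eligible.
Charitable Gift Match — age 53 ≥ 25 ✓; site Fresno ✗ (not Reno, Richmond, or Pune) → not eligible.
Supplemental Life Insurance — status full-time ✓; service 211 days ≥ 90 days ✓; grade Band 3 < Band 4 ✗ → not eligible.
Equipment Allowance — status full-time ✓; grade Band 3 ≥ Band 3 ✓; service 211 days ≥ 120 days ✓; dept Legal ✗ → not eligible.
Flexible Spending Account — status full-time ✓ (not excluded); service 211 days ≥ 2 months (≈60 days) ✓; dept Legal ✓ → eligible.
Sabbatical Program — service 211 days ≥ 4 weeks (≈28 days) ✓; grade Band 3 < Band 5 ✗ → not eligible.

Unlimited PTO Program, Flexible Spending Account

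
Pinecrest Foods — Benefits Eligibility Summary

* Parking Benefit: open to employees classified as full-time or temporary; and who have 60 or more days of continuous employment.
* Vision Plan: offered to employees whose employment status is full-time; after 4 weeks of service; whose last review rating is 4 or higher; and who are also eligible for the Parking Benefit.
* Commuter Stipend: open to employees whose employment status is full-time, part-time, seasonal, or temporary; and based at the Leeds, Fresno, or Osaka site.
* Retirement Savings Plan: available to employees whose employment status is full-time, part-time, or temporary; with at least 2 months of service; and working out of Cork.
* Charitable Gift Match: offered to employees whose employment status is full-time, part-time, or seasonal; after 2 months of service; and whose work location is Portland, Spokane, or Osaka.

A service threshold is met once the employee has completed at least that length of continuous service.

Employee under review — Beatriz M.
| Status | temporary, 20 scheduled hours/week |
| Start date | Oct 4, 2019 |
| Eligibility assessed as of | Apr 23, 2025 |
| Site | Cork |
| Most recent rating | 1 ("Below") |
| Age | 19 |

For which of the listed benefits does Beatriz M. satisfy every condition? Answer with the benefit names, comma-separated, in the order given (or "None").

Parking Benefit, Retirement Savings Plan

Service from Oct 4, 2019 to Apr 23, 2025: 2028 days.
Parking Benefit — status temporary ✓; service 2028 days ≥ 60 days ✓ → eligible.
Vision Plan — status temporary ✗ (requires full-time) → not eligible.
Commuter Stipend — status temporary ✓; site Cork ✗ (not Leeds, Fresno, or Osaka) → not eligible.
Retirement Savings Plan — status temporary ✓; service 2028 days ≥ 2 months (≈60 days) ✓; site Cork ✓ → eligible.
Charitable Gift Match — status temporary ✗ (requires full-time, part-time, or seasonal) → not eligible.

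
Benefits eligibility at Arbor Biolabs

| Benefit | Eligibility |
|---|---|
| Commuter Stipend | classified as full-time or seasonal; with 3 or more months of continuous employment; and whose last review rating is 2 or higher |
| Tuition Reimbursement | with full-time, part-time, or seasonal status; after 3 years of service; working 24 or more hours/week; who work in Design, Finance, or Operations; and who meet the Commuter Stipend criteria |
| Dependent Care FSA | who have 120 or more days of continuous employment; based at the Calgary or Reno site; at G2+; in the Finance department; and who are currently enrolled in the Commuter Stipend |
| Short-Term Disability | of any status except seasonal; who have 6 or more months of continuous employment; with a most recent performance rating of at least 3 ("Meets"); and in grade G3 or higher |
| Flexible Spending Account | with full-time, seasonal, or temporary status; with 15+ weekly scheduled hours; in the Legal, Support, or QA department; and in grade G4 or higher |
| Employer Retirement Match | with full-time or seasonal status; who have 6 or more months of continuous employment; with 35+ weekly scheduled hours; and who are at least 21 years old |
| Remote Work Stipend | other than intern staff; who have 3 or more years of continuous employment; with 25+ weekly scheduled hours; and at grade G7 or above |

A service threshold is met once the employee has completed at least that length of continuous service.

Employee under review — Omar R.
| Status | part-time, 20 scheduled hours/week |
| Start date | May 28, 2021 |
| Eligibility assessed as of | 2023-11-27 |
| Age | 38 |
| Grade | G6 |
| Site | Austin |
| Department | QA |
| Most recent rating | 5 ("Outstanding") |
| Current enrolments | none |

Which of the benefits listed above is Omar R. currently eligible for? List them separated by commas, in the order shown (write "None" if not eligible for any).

Short-Term Disability

Service from May 28, 2021 to 2023-11-27: 913 days.
Commuter Stipend — status part-time ✗ (requires full-time or seasonal) → not eligible.
Tuition Reimbursement — status part-time ✓; service 913 days < 3 years (≈1095 days) ✗ → not eligible.
Dependent Care FSA — service 913 days ≥ 120 days ✓; site Austin ✗ (not Calgary or Reno) → not eligible.
Short-Term Disability — status part-time ✓ (not excluded); service 913 days ≥ 6 months (≈180 days) ✓; rating 5 ≥ 3 ✓; grade G6 ≥ G3 ✓ → eligible.
Flexible Spending Account — status part-time ✗ (requires full-time, seasonal, or temporary) → not eligible.
Employer Retirement Match — status part-time ✗ (requires full-time or seasonal) → not eligible.
Remote Work Stipend — status part-time ✓ (not excluded); service 913 days < 3 years (≈1095 days) ✗ → not eligible.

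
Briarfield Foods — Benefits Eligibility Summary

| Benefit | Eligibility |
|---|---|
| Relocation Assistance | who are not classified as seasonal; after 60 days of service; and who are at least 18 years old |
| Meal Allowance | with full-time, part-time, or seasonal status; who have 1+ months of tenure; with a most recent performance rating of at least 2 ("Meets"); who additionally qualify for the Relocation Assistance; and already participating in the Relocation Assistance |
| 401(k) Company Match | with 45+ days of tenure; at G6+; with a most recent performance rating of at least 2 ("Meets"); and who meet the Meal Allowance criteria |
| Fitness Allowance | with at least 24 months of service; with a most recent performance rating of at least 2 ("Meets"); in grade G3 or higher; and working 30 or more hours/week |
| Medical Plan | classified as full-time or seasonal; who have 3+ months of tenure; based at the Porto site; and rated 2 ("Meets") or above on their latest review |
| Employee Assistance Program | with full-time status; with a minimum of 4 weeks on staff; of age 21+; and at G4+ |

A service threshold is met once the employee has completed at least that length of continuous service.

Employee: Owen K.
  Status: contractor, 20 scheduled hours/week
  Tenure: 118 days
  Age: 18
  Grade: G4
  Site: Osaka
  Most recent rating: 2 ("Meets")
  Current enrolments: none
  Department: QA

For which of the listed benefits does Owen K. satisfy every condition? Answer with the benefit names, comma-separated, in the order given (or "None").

Relocation Assistance

Relocation Assistance — status contractor ✓ (not excluded); service 118 days ≥ 60 days ✓; age 18 ≥ 18 ✓ → eligible.
Meal Allowance — status contractor ✗ (requires full-time, part-time, or seasonal) → not eligible.
401(k) Company Match — service 118 days ≥ 45 days ✓; grade G4 < G6 ✗ → not eligible.
Fitness Allowance — service 118 days < 24 months (≈720 days) ✗ → not eligible.
Medical Plan — status contractor ✗ (requires full-time or seasonal) → not eligible.
Employee Assistance Program — status contractor ✗ (requires full-time) → not eligible.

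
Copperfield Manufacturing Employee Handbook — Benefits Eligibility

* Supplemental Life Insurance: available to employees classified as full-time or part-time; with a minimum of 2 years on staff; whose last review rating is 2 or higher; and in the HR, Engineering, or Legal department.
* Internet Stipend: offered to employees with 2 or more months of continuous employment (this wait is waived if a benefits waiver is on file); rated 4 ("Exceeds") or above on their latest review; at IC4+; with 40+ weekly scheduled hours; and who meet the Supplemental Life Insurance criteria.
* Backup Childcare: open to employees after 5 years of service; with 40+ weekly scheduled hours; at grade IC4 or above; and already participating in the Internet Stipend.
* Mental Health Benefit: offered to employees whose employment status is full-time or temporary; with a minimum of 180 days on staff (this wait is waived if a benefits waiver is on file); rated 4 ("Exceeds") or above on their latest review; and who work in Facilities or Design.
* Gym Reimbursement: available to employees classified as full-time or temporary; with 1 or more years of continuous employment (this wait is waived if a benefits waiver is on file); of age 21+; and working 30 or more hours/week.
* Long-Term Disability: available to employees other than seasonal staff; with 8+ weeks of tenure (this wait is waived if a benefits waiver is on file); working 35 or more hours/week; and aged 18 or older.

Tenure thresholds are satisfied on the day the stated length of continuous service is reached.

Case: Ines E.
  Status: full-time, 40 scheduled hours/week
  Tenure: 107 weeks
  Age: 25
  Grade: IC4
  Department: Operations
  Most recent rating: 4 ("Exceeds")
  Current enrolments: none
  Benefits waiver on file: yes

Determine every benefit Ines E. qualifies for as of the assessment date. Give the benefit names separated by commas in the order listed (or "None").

Supplemental Life Insurance — status full-time ✓; service 107 weeks ≥ 2 years (≈730 days) ✓; rating 4 ≥ 2 ✓; dept Operations ✗ → not eligible.
Internet Stipend — benefits waiver on file ✓; rating 4 ≥ 4 ✓; grade IC4 ≥ IC4 ✓; 40 hrs/wk ≥ 40 ✓; not eligible for Supplemental Life Insurance ✗ → not eligible.
Backup Childcare — service 107 weeks < 5 years (≈1825 days) ✗ → not eligible.
Mental Health Benefit — status full-time ✓; benefits waiver on file ✓; rating 4 ≥ 4 ✓; dept Operations ✗ → not eligible.
Gym Reimbursement — status full-time ✓; benefits waiver on file ✓; age 25 ≥ 21 ✓; 40 hrs/wk ≥ 30 ✓ → eligible.
Long-Term Disability — status full-time ✓ (not excluded); benefits waiver on file ✓; 40 hrs/wk ≥ 35 ✓; age 25 ≥ 18 ✓ → eligible.

Gym Reimbursement, Long-Term Disability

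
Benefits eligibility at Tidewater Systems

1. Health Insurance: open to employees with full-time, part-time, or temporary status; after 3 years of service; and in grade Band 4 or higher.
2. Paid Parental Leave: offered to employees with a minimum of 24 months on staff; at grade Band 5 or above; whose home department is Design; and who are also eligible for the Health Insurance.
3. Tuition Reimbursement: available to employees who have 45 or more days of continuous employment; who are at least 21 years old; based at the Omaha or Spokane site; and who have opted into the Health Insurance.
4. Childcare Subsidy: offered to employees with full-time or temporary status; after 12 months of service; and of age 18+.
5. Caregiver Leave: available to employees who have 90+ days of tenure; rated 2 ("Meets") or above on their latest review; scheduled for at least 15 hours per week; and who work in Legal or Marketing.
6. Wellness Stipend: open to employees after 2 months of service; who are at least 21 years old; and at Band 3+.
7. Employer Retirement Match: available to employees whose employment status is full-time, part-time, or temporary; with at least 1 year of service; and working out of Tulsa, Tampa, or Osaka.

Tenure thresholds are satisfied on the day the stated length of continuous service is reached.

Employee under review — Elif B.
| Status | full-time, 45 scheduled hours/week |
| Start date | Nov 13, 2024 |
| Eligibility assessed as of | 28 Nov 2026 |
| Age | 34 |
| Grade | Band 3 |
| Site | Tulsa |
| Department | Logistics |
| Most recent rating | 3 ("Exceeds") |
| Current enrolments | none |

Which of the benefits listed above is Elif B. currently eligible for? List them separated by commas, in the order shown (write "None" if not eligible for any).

Service from Nov 13, 2024 to 28 Nov 2026: 745 days.
Health Insurance — status full-time ✓; service 745 days < 3 years (≈1095 days) ✗ → not eligible.
Paid Parental Leave — service 745 days ≥ 24 months (≈720 days) ✓; grade Band 3 < Band 5 ✗ → not eligible.
Tuition Reimbursement — service 745 days ≥ 45 days ✓; age 34 ≥ 21 ✓; site Tulsa ✗ (not Omaha or Spokane) → not eligible.
Childcare Subsidy — status full-time ✓; service 745 days ≥ 12 months (≈360 days) ✓; age 34 ≥ 18 ✓ → eligible.
Caregiver Leave — service 745 days ≥ 90 days ✓; rating 3 ≥ 2 ✓; 45 hrs/wk ≥ 15 ✓; dept Logistics ✗ → not eligible.
Wellness Stipend — service 745 days ≥ 2 months (≈60 days) ✓; age 34 ≥ 21 ✓; grade Band 3 ≥ Band 3 ✓ → eligible.
Employer Retirement Match — status full-time ✓; service 745 days ≥ 1 year (≈365 days) ✓; site Tulsa ✓ → eligible.

Childcare Subsidy, Wellness Stipend, Employer Retirement Match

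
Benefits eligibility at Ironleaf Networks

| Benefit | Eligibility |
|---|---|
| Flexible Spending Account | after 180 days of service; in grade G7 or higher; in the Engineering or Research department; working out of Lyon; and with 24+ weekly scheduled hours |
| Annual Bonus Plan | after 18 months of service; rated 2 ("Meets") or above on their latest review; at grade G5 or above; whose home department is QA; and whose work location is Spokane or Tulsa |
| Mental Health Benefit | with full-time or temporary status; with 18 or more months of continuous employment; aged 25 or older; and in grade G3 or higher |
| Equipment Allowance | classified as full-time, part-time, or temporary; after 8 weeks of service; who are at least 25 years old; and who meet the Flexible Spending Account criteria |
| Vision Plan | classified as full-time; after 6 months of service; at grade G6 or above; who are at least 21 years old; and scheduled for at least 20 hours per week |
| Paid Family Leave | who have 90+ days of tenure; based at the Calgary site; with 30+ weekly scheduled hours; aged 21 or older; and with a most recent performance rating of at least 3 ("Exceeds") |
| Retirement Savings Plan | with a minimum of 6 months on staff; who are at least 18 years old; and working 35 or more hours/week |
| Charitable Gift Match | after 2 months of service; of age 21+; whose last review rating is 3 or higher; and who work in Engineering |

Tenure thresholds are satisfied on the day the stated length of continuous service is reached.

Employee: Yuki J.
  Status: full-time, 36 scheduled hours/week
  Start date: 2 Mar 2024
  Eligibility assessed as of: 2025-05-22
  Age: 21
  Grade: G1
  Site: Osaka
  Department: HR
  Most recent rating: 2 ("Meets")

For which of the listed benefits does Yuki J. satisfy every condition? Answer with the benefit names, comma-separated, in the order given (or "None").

Retirement Savings Plan

Service from 2 Mar 2024 to 2025-05-22: 446 days.
Flexible Spending Account — service 446 days ≥ 180 days ✓; grade G1 < G7 ✗ → not eligible.
Annual Bonus Plan — service 446 days < 18 months (≈540 days) ✗ → not eligible.
Mental Health Benefit — status full-time ✓; service 446 days < 18 months (≈540 days) ✗ → not eligible.
Equipment Allowance — status full-time ✓; service 446 days ≥ 8 weeks (≈56 days) ✓; age 21 < 25 ✗ → not eligible.
Vision Plan — status full-time ✓; service 446 days ≥ 6 months (≈180 days) ✓; grade G1 < G6 ✗ → not eligible.
Paid Family Leave — service 446 days ≥ 90 days ✓; site Osaka ✗ (not Calgary) → not eligible.
Retirement Savings Plan — service 446 days ≥ 6 months (≈180 days) ✓; age 21 ≥ 18 ✓; 36 hrs/wk ≥ 35 ✓ → eligible.
Charitable Gift Match — service 446 days ≥ 2 months (≈60 days) ✓; age 21 ≥ 21 ✓; rating 2 < 3 ✗ → not eligible.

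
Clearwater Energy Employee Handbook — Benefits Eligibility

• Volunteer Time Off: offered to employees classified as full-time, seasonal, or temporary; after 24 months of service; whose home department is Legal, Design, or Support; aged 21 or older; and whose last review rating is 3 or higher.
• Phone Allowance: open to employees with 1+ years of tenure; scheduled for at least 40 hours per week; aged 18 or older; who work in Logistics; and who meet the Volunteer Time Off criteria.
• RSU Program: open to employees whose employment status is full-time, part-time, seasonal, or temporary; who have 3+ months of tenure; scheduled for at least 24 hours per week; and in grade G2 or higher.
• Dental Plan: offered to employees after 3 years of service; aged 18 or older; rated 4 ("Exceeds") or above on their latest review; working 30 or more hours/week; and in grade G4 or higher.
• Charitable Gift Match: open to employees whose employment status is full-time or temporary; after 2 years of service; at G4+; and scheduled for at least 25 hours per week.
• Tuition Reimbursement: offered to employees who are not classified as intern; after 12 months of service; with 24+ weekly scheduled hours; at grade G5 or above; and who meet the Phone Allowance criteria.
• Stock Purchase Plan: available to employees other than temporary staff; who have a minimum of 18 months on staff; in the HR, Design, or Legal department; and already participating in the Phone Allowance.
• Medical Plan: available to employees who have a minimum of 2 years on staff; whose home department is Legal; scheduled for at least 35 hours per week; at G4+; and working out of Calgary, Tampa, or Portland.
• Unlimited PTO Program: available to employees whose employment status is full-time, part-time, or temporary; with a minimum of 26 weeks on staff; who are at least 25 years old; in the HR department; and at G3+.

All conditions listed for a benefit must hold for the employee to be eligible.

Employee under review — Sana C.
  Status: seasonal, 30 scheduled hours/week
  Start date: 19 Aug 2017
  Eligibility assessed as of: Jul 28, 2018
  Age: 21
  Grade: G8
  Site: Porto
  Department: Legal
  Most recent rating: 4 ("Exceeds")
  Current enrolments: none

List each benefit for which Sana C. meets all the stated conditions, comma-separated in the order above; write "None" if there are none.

RSU Program

Service from 19 Aug 2017 to Jul 28, 2018: 343 days.
Volunteer Time Off — status seasonal ✓; service 343 days < 24 months (≈720 days) ✗ → not eligible.
Phone Allowance — service 343 days < 1 year (≈365 days) ✗ → not eligible.
RSU Program — status seasonal ✓; service 343 days ≥ 3 months (≈90 days) ✓; 30 hrs/wk ≥ 24 ✓; grade G8 ≥ G2 ✓ → eligible.
Dental Plan — service 343 days < 3 years (≈1095 days) ✗ → not eligible.
Charitable Gift Match — status seasonal ✗ (requires full-time or temporary) → not eligible.
Tuition Reimbursement — status seasonal ✓ (not excluded); service 343 days < 12 months (≈360 days) ✗ → not eligible.
Stock Purchase Plan — status seasonal ✓ (not excluded); service 343 days < 18 months (≈540 days) ✗ → not eligible.
Medical Plan — service 343 days < 2 years (≈730 days) ✗ → not eligible.
Unlimited PTO Program — status seasonal ✗ (requires full-time, part-time, or temporary) → not eligible.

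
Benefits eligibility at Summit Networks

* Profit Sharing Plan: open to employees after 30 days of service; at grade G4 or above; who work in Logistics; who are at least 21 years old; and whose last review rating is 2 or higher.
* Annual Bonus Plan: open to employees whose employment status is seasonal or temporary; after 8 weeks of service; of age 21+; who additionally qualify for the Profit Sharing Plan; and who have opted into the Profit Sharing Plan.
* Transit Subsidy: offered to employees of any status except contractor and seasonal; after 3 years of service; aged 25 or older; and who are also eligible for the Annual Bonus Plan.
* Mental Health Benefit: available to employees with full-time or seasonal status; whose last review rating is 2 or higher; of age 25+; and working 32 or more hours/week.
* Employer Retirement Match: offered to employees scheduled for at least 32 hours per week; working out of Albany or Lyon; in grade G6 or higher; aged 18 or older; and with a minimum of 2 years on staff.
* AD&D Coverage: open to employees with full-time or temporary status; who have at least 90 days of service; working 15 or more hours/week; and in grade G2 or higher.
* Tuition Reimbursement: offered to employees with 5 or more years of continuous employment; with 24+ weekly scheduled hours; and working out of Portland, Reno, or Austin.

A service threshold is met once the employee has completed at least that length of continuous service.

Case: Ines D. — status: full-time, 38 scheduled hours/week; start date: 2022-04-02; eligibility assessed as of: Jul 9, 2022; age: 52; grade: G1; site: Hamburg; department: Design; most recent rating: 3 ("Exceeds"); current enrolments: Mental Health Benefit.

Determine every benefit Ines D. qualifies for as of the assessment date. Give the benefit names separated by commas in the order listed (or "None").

Mental Health Benefit

Service from 2022-04-02 to Jul 9, 2022: 98 days.
Profit Sharing Plan — service 98 days ≥ 30 days ✓; grade G1 < G4 ✗ → not eligible.
Annual Bonus Plan — status full-time ✗ (requires seasonal or temporary) → not eligible.
Transit Subsidy — status full-time ✓ (not excluded); service 98 days < 3 years (≈1095 days) ✗ → not eligible.
Mental Health Benefit — status full-time ✓; rating 3 ≥ 2 ✓; age 52 ≥ 25 ✓; 38 hrs/wk ≥ 32 ✓ → eligible.
Employer Retirement Match — 38 hrs/wk ≥ 32 ✓; site Hamburg ✗ (not Albany or Lyon) → not eligible.
AD&D Coverage — status full-time ✓; service 98 days ≥ 90 days ✓; 38 hrs/wk ≥ 15 ✓; grade G1 < G2 ✗ → not eligible.
Tuition Reimbursement — service 98 days < 5 years (≈1825 days) ✗ → not eligible.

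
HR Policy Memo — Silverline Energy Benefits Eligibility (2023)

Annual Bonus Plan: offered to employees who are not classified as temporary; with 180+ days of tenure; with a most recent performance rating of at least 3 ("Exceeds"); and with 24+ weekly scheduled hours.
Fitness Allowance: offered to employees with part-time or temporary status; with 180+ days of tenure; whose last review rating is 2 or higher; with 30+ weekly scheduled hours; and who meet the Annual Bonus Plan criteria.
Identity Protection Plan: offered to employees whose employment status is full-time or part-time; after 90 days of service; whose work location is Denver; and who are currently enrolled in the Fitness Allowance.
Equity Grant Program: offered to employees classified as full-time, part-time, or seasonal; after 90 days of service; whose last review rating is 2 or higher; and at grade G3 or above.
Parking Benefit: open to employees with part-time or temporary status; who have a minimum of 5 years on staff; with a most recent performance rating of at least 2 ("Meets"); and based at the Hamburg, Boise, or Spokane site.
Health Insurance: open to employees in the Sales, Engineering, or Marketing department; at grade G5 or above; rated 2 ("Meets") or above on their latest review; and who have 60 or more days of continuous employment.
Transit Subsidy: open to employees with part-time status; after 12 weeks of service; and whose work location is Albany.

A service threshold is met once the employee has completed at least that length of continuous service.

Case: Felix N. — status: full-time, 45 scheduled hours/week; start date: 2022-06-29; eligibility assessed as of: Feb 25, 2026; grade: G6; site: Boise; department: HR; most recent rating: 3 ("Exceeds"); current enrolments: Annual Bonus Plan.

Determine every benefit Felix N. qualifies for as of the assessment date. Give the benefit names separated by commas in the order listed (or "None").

Service from 2022-06-29 to Feb 25, 2026: 1337 days.
Annual Bonus Plan — status full-time ✓ (not excluded); service 1337 days ≥ 180 days ✓; rating 3 ≥ 3 ✓; 45 hrs/wk ≥ 24 ✓ → eligible.
Fitness Allowance — status full-time ✗ (requires part-time or temporary) → not eligible.
Identity Protection Plan — status full-time ✓; service 1337 days ≥ 90 days ✓; site Boise ✗ (not Denver) → not eligible.
Equity Grant Program — status full-time ✓; service 1337 days ≥ 90 days ✓; rating 3 ≥ 2 ✓; grade G6 ≥ G3 ✓ → eligible.
Parking Benefit — status full-time ✗ (requires part-time or temporary) → not eligible.
Health Insurance — dept HR ✗ → not eligible.
Transit Subsidy — status full-time ✗ (requires part-time) → not eligible.

Annual Bonus Plan, Equity Grant Program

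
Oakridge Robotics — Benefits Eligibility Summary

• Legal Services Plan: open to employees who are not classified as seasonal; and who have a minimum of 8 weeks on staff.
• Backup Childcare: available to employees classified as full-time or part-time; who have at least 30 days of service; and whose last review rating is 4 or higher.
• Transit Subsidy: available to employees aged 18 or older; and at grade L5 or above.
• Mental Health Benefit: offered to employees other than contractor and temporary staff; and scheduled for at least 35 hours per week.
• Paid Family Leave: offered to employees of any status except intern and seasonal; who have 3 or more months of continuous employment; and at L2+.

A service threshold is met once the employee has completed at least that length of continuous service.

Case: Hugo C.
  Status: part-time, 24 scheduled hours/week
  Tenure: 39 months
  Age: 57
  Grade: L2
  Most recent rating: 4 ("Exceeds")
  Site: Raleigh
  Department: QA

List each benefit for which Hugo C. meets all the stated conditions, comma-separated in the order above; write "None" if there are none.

Legal Services Plan, Backup Childcare, Paid Family Leave

Legal Services Plan — status part-time ✓ (not excluded); service 39 months ≥ 8 weeks (≈56 days) ✓ → eligible.
Backup Childcare — status part-time ✓; service 39 months ≥ 30 days ✓; rating 4 ≥ 4 ✓ → eligible.
Transit Subsidy — age 57 ≥ 18 ✓; grade L2 < L5 ✗ → not eligible.
Mental Health Benefit — status part-time ✓ (not excluded); 24 hrs/wk < 35 ✗ → not eligible.
Paid Family Leave — status part-time ✓ (not excluded); service 39 months ≥ 3 months ✓; grade L2 ≥ L2 ✓ → eligible.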